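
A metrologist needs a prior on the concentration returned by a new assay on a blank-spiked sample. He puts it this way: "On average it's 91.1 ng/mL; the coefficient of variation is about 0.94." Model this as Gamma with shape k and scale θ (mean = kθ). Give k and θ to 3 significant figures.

k ≈ 1.13, θ ≈ 80.5

For Gamma(k, scale θ): mean = kθ, variance = kθ², so CV = 1/√k.
CV = 0.94, hence k = 1/CV² = 1.13.
Then θ = mean/k = 91.1/1.13 = 80.5.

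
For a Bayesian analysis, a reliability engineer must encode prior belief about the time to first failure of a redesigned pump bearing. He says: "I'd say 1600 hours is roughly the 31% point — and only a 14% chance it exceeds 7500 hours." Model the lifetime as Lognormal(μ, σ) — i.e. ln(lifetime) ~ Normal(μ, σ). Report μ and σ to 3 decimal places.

μ ≈ 7.864, σ ≈ 0.980

If T ~ Lognormal(μ,σ) then ln T ~ Normal(μ,σ), so the p-quantile of ln T is μ + z_p·σ.
ln(1600) = 7.378 and ln(7500) = 8.923; z_{0.31} = -0.4959, z_{0.86} = 1.08.
σ = (8.923 − 7.378)/(1.08 − (-0.4959)) = 0.980.
μ = 7.378 − (-0.4959)·0.980 = 7.864.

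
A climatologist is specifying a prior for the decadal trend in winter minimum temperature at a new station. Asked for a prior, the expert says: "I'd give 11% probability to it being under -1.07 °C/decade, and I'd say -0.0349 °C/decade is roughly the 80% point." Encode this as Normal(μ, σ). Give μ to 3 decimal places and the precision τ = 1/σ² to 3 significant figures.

For Normal(μ,σ), the p-quantile is μ + z_p·σ. Here z_{0.11} = -1.227, z_{0.8} = 0.8416.
So -1.07 = μ − 1.227σ and -0.0349 = μ + 0.8416σ.
Subtracting: σ = (-0.0349 − -1.07)/(0.8416 − (-1.227)) = 0.500.
Then μ = -1.07 − (-1.227)·0.500 = -0.456.
Precision τ = 1/σ² = 1/0.5005² = 3.99.

μ = -0.456, τ = 3.99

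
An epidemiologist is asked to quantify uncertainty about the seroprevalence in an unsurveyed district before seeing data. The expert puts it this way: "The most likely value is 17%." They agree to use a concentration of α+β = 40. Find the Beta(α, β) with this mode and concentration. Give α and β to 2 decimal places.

For α,β > 1 the Beta mode is (α−1)/(α+β−2). With α+β = 40, the mode is (α−1)/38.
Set (α−1)/38 = 0.17 → α = 1 + 0.17·38 = 7.46.
β = 40 − α = 32.54.

α = 7.46, β = 32.54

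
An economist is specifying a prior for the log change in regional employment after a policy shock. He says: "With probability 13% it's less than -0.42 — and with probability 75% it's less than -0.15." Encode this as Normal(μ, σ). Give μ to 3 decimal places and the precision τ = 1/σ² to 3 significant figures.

μ = -0.251, τ = 44.5

For Normal(μ,σ), the p-quantile is μ + z_p·σ. Here z_{0.13} = -1.126, z_{0.75} = 0.6745.
So -0.42 = μ − 1.126σ and -0.15 = μ + 0.6745σ.
Subtracting: σ = (-0.15 − -0.42)/(0.6745 − (-1.126)) = 0.150.
Then μ = -0.42 − (-1.126)·0.150 = -0.251.
Precision τ = 1/σ² = 1/0.1499² = 44.5.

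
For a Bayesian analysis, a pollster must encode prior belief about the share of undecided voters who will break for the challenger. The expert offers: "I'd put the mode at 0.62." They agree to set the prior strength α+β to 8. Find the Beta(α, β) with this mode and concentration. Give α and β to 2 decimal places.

α = 4.72, β = 3.28

For α,β > 1 the Beta mode is (α−1)/(α+β−2). With α+β = 8, the mode is (α−1)/6.
Set (α−1)/6 = 0.62 → α = 1 + 0.62·6 = 4.72.
β = 8 − α = 3.28.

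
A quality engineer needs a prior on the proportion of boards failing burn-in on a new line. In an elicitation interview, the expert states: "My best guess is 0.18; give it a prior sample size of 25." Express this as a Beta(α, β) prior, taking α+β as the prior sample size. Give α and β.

Under the effective-sample-size interpretation, Beta(α, β) has prior mean α/(α+β) and prior sample size α+β.
So α+β = 25 and α/(α+β) = 0.18, giving α = 0.18·25 = 4.5 and β = 25 − 4.5 = 20.5.

α = 4.5, β = 20.5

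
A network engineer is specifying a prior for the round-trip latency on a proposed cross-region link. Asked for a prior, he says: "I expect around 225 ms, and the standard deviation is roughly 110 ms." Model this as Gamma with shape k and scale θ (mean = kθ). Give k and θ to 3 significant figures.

For Gamma(k, scale θ): mean = kθ, variance = kθ², so CV = 1/√k.
CV = SD/mean = 110/225 = 0.4889, hence k = 1/CV² = 4.18.
Then θ = mean/k = 225/4.18 = 53.8.

k ≈ 4.18, θ ≈ 53.8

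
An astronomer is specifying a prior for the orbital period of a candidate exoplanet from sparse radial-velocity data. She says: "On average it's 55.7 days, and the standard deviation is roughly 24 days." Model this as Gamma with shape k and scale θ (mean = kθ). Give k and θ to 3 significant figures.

k ≈ 5.39, θ ≈ 10.3

For Gamma(k, scale θ): mean = kθ, variance = kθ², so CV = 1/√k.
CV = SD/mean = 24/55.7 = 0.4309, hence k = 1/CV² = 5.39.
Then θ = mean/k = 55.7/5.39 = 10.3.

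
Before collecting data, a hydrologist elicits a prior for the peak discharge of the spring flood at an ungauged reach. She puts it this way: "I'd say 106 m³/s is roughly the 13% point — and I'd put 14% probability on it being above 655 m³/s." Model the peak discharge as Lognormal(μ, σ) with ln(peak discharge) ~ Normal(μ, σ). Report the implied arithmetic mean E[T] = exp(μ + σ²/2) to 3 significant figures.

E[T] ≈ 378 m³/s

If T ~ Lognormal(μ,σ) then ln T ~ Normal(μ,σ), so the p-quantile of ln T is μ + z_p·σ.
ln(106) = 4.663 and ln(655) = 6.485; z_{0.13} = -1.126, z_{0.86} = 1.08.
σ = (6.485 − 4.663)/(1.08 − (-1.126)) = 0.825.
μ = 4.663 − (-1.126)·0.825 = 5.593.
E[T] = exp(μ + σ²/2) = exp(5.593 + 0.3406) = 378 m³/s.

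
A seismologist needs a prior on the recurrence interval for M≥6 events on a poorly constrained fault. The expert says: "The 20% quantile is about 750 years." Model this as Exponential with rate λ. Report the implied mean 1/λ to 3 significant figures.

P(T < 750.0) = 1 − e^(−λ·750.0) = 0.2, so λ = −ln(1−0.2)/750.0 = −ln(0.8)/750.0 = 0.000298.
Mean = 1/λ = 3360 years.

mean ≈ 3360 years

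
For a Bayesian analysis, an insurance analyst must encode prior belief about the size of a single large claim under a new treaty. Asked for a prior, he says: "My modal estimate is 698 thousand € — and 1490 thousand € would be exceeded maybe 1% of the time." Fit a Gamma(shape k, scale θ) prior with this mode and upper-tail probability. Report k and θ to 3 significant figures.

k ≈ 9.43, θ ≈ 82.8

Gamma(k,θ) with k>1 has mode (k−1)θ, so θ = 698/(k−1).
Need P(X < 1490) = 0.99 with θ tied to k this way. Start at k = 2, θ = 698: P(X<1490) ≈ 0.629.
Too low — raise k to concentrate. Iterating converges to k ≈ 9.43.
Then θ = 698/(9.43−1) ≈ 82.8.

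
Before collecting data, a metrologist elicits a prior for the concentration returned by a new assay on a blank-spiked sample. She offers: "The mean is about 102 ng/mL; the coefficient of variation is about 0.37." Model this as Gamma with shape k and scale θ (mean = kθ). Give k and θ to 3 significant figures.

For Gamma(k, scale θ): mean = kθ, variance = kθ², so CV = 1/√k.
CV = 0.37, hence k = 1/CV² = 7.3.
Then θ = mean/k = 102/7.3 = 14.

k ≈ 7.3, θ ≈ 14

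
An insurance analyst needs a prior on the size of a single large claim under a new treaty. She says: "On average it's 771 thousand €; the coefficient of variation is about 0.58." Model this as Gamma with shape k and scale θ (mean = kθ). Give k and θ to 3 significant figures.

For Gamma(k, scale θ): mean = kθ, variance = kθ², so CV = 1/√k.
CV = 0.58, hence k = 1/CV² = 2.97.
Then θ = mean/k = 771/2.97 = 259.

k ≈ 2.97, θ ≈ 259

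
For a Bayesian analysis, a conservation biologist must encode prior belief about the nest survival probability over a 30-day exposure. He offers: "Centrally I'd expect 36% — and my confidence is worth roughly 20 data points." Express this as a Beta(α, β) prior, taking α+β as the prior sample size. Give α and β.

Under the effective-sample-size interpretation, Beta(α, β) has prior mean α/(α+β) and prior sample size α+β.
So α+β = 20 and α/(α+β) = 0.36, giving α = 0.36·20 = 7.2 and β = 20 − 7.2 = 12.8.

α = 7.2, β = 12.8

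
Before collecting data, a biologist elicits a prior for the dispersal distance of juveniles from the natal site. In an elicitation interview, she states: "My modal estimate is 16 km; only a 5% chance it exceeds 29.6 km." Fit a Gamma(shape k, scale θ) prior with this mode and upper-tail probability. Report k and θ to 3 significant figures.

Gamma(k,θ) with k>1 has mode (k−1)θ, so θ = 16/(k−1).
Need P(X < 29.6) = 0.95 with θ tied to k this way. Start at k = 2, θ = 16: P(X<29.6) ≈ 0.552.
Too low — raise k to concentrate. Iterating converges to k ≈ 8.36.
Then θ = 16/(8.36−1) ≈ 2.18.

k ≈ 8.36, θ ≈ 2.18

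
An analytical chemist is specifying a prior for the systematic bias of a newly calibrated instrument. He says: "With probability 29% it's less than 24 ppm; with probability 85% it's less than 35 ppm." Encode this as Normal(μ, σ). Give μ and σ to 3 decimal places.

μ = 27.829, σ = 6.919

For Normal(μ,σ), the p-quantile is μ + z_p·σ. Here z_{0.29} = -0.5534, z_{0.85} = 1.036.
So 24 = μ − 0.5534σ and 35 = μ + 1.036σ.
Subtracting: σ = (35 − 24)/(1.036 − (-0.5534)) = 6.919.
Then μ = 24 − (-0.5534)·6.919 = 27.829.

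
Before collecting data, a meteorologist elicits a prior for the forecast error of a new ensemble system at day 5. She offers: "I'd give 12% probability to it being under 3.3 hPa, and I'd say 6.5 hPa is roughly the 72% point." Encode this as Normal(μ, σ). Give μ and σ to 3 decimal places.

μ = 5.439, σ = 1.820

The p-quantile of Normal(μ,σ) is μ + z_p·σ, with z_{0.12} = -1.175 and z_{0.72} = 0.5828.
Eliminate σ: μ = (z₂·x₁ − z₁·x₂)/(z₂ − z₁) = (0.5828·3.3 − (-1.175)·6.5)/1.758 = 5.439.
Then σ = (x₂ − x₁)/(z₂ − z₁) = (6.5 − 3.3)/1.758 = 1.820.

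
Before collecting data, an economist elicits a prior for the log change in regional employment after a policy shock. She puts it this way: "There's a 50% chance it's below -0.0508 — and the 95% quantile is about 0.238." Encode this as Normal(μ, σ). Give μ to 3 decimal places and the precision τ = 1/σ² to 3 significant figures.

For Normal(μ,σ), the p-quantile is μ + z_p·σ. Here z_{0.5} = 0, z_{0.95} = 1.645.
So -0.0508 = μ + 0σ and 0.238 = μ + 1.645σ.
Subtracting: σ = (0.238 − -0.0508)/(1.645 − (0)) = 0.176.
Then μ = -0.0508 − (0)·0.176 = -0.051.
Precision τ = 1/σ² = 1/0.1756² = 32.4.

μ = -0.051, τ = 32.4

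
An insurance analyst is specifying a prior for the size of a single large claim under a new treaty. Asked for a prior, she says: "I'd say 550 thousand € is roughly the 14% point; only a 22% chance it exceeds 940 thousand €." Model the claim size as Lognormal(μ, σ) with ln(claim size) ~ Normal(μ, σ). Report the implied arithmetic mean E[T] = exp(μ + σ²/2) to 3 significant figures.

E[T] ≈ 784 thousand €

If T ~ Lognormal(μ,σ) then ln T ~ Normal(μ,σ), so the p-quantile of ln T is μ + z_p·σ.
ln(550) = 6.31 and ln(940) = 6.846; z_{0.14} = -1.08, z_{0.78} = 0.7722.
σ = (6.846 − 6.31)/(0.7722 − (-1.08)) = 0.289.
μ = 6.31 − (-1.08)·0.289 = 6.622.
E[T] = exp(μ + σ²/2) = exp(6.622 + 0.0419) = 784 thousand €.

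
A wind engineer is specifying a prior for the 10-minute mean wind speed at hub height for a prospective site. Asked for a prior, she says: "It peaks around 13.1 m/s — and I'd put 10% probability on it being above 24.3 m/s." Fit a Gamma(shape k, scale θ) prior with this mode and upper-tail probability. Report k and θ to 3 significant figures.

k ≈ 6, θ ≈ 2.62

Gamma(k,θ) with k>1 has mode (k−1)θ, so θ = 13.1/(k−1).
Need P(X < 24.3) = 0.9 with θ tied to k this way. Start at k = 2, θ = 13.1: P(X<24.3) ≈ 0.553.
Too low — raise k to concentrate. Iterating converges to k ≈ 6.
Then θ = 13.1/(6−1) ≈ 2.62.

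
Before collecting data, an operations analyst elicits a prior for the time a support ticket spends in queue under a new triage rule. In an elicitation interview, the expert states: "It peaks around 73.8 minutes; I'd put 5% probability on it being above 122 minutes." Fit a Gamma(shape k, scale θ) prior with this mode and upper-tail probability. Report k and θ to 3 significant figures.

k ≈ 12.1, θ ≈ 6.67

Gamma(k,θ) with k>1 has mode (k−1)θ, so θ = 73.8/(k−1).
Need P(X < 122) = 0.95 with θ tied to k this way. Start at k = 2, θ = 73.8: P(X<122) ≈ 0.492.
Too low — raise k to concentrate. Iterating converges to k ≈ 12.1.
Then θ = 73.8/(12.1−1) ≈ 6.67.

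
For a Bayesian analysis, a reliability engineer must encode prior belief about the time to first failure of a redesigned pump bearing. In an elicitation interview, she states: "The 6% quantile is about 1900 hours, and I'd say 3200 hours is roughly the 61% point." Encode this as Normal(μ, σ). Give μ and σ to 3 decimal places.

μ = 3002.019, σ = 708.797

For Normal(μ,σ), the p-quantile is μ + z_p·σ. Here z_{0.06} = -1.555, z_{0.61} = 0.2793.
So 1900 = μ − 1.555σ and 3200 = μ + 0.2793σ.
Subtracting: σ = (3200 − 1900)/(0.2793 − (-1.555)) = 708.797.
Then μ = 1900 − (-1.555)·708.797 = 3002.019.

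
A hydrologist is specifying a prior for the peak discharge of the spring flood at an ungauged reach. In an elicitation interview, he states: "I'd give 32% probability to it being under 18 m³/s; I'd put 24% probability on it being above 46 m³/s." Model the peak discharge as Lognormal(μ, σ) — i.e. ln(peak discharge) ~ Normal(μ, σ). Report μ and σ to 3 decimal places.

μ ≈ 3.264, σ ≈ 0.799

If T ~ Lognormal(μ,σ) then ln T ~ Normal(μ,σ), so the p-quantile of ln T is μ + z_p·σ.
ln(18) = 2.89 and ln(46) = 3.829; z_{0.32} = -0.4677, z_{0.76} = 0.7063.
σ = (3.829 − 2.89)/(0.7063 − (-0.4677)) = 0.799.
μ = 2.89 − (-0.4677)·0.799 = 3.264.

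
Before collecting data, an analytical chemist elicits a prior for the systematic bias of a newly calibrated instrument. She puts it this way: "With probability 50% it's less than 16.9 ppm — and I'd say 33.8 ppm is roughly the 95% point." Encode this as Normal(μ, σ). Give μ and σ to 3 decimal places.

μ = 16.900, σ = 10.274

The p-quantile of Normal(μ,σ) is μ + z_p·σ, with z_{0.5} = 0 and z_{0.95} = 1.645.
Eliminate σ: μ = (z₂·x₁ − z₁·x₂)/(z₂ − z₁) = (1.645·16.9 − (0)·33.8)/1.645 = 16.900.
Then σ = (x₂ − x₁)/(z₂ − z₁) = (33.8 − 16.9)/1.645 = 10.274.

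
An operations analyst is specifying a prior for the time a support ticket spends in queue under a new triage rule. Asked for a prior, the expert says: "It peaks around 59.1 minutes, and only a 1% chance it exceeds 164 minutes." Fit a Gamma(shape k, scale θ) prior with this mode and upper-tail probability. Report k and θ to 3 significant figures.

Gamma(k,θ) with k>1 has mode (k−1)θ, so θ = 59.1/(k−1).
Need P(X < 164) = 0.99 with θ tied to k this way. Start at k = 2, θ = 59.1: P(X<164) ≈ 0.765.
Too low — raise k to concentrate. Iterating converges to k ≈ 5.4.
Then θ = 59.1/(5.4−1) ≈ 13.4.

k ≈ 5.4, θ ≈ 13.4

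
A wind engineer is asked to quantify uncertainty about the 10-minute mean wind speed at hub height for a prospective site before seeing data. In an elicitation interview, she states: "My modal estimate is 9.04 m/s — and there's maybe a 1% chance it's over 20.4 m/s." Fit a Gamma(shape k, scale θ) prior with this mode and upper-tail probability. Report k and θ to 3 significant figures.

k ≈ 8.24, θ ≈ 1.25

Gamma(k,θ) with k>1 has mode (k−1)θ, so θ = 9.04/(k−1).
Need P(X < 20.4) = 0.99 with θ tied to k this way. Start at k = 2, θ = 9.04: P(X<20.4) ≈ 0.659.
Too low — raise k to concentrate. Iterating converges to k ≈ 8.24.
Then θ = 9.04/(8.24−1) ≈ 1.25.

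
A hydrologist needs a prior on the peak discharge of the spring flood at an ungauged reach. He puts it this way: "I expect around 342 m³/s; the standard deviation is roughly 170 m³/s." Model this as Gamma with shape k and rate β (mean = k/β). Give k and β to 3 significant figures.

k ≈ 4.05, β ≈ 0.0118

For Gamma(k, rate β): mean = k/β, variance = k/β², so CV = 1/√k.
CV = SD/mean = 170/342 = 0.4971, hence k = 1/CV² = 4.05.
Then β = k/mean = 4.05/342 = 0.0118.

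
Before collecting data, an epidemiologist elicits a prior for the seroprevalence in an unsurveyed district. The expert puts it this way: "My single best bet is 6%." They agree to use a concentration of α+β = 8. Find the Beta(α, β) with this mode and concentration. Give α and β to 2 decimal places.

For α,β > 1 the Beta mode is (α−1)/(α+β−2). With α+β = 8, the mode is (α−1)/6.
Set (α−1)/6 = 0.06 → α = 1 + 0.06·6 = 1.36.
β = 8 − α = 6.64.

α = 1.36, β = 6.64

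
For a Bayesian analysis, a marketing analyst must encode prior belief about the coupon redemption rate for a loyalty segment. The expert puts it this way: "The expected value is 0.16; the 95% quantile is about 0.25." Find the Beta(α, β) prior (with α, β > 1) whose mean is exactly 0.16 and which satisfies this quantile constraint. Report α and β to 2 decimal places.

α ≈ 8.28, β ≈ 43.47

With mean 0.16 fixed, write α = 0.16s, β = 0.84s where s = α+β.
Need P(θ < 0.25) = 0.95 under Beta(0.16s, 0.84s). Normal approximation: (q−m)/√(m(1−m)/s) ≈ z_{0.95} = 1.64, so s ≈ 0.16·0.84·(1.64)²/(0.25−0.16)² = 44.9.
At s = 44.9: P(θ<0.25) ≈ 0.939. Adjusting to match 0.95 gives s ≈ 51.75.
So α = 0.16·51.75 ≈ 8.28, β = 0.84·51.75 ≈ 43.47.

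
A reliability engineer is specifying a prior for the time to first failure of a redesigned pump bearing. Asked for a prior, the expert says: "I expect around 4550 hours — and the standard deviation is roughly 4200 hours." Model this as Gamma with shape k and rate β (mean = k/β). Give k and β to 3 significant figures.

For Gamma(k, rate β): mean = k/β, variance = k/β², so CV = 1/√k.
CV = SD/mean = 4200/4550 = 0.9231, hence k = 1/CV² = 1.17.
Then β = k/mean = 1.17/4550 = 0.000258.

k ≈ 1.17, β ≈ 0.000258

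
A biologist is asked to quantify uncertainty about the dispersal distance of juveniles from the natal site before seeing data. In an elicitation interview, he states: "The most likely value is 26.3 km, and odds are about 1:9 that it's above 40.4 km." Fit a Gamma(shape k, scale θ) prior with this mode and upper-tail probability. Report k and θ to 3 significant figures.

k ≈ 11.1, θ ≈ 2.6

Gamma(k,θ) with k>1 has mode (k−1)θ, so θ = 26.3/(k−1).
Need P(X < 40.4) = 0.9 with θ tied to k this way. Start at k = 2, θ = 26.3: P(X<40.4) ≈ 0.454.
Too low — raise k to concentrate. Iterating converges to k ≈ 11.1.
Then θ = 26.3/(11.1−1) ≈ 2.6.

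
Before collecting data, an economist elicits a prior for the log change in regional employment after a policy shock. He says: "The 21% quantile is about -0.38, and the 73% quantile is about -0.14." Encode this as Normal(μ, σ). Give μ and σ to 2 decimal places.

μ = -0.24, σ = 0.17

The p-quantile of Normal(μ,σ) is μ + z_p·σ, with z_{0.21} = -0.8064 and z_{0.73} = 0.6128.
Eliminate σ: μ = (z₂·x₁ − z₁·x₂)/(z₂ − z₁) = (0.6128·-0.38 − (-0.8064)·-0.14)/1.419 = -0.24.
Then σ = (x₂ − x₁)/(z₂ − z₁) = (-0.14 − -0.38)/1.419 = 0.17.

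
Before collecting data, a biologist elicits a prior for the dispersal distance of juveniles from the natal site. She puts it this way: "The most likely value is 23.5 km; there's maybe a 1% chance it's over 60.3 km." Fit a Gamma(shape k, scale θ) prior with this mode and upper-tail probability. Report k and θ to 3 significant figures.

Gamma(k,θ) with k>1 has mode (k−1)θ, so θ = 23.5/(k−1).
Need P(X < 60.3) = 0.99 with θ tied to k this way. Start at k = 2, θ = 23.5: P(X<60.3) ≈ 0.726.
Too low — raise k to concentrate. Iterating converges to k ≈ 6.26.
Then θ = 23.5/(6.26−1) ≈ 4.47.

k ≈ 6.26, θ ≈ 4.47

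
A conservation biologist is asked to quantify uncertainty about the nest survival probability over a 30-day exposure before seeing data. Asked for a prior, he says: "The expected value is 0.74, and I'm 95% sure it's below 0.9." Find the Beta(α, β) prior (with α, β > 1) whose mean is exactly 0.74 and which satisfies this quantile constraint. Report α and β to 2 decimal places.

With mean 0.74 fixed, write α = 0.74s, β = 0.26s where s = α+β.
Need P(θ < 0.9) = 0.95 under Beta(0.74s, 0.26s). Normal approximation: (q−m)/√(m(1−m)/s) ≈ z_{0.95} = 1.64, so s ≈ 0.74·0.26·(1.64)²/(0.9−0.74)² = 20.3.
At s = 20.3: P(θ<0.9) ≈ 0.974. Adjusting to match 0.95 gives s ≈ 15.13.
So α = 0.74·15.13 ≈ 11.19, β = 0.26·15.13 ≈ 3.93.

α ≈ 11.19, β ≈ 3.93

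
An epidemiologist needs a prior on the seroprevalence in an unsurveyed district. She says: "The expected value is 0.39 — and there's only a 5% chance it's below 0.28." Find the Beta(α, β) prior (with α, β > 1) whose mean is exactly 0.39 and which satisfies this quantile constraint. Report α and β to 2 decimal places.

With mean 0.39 fixed, write α = 0.39s, β = 0.61s where s = α+β.
Need P(θ < 0.28) = 0.05 under Beta(0.39s, 0.61s). Normal approximation: (q−m)/√(m(1−m)/s) ≈ z_{0.05} = -1.64, so s ≈ 0.39·0.61·(-1.64)²/(0.28−0.39)² = 53.2.
At s = 53.2: P(θ<0.28) ≈ 0.045. Adjusting to match 0.05 gives s ≈ 49.91.
So α = 0.39·49.91 ≈ 19.46, β = 0.61·49.91 ≈ 30.44.

α ≈ 19.46, β ≈ 30.44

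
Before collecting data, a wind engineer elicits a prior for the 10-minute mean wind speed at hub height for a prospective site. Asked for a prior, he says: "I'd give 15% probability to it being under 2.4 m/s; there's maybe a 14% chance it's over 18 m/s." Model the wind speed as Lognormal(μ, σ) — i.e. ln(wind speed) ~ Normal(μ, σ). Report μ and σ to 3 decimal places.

μ ≈ 1.862, σ ≈ 0.952

If T ~ Lognormal(μ,σ) then ln T ~ Normal(μ,σ), so the p-quantile of ln T is μ + z_p·σ.
ln(2.4) = 0.8755 and ln(18) = 2.89; z_{0.15} = -1.036, z_{0.86} = 1.08.
σ = (2.89 − 0.8755)/(1.08 − (-1.036)) = 0.952.
μ = 0.8755 − (-1.036)·0.952 = 1.862.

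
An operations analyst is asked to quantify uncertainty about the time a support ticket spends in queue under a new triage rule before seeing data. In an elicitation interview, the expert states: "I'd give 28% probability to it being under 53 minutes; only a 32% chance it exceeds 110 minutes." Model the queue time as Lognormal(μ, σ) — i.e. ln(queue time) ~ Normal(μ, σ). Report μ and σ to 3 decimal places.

μ ≈ 4.375, σ ≈ 0.695

If T ~ Lognormal(μ,σ) then ln T ~ Normal(μ,σ), so the p-quantile of ln T is μ + z_p·σ.
ln(53) = 3.97 and ln(110) = 4.7; z_{0.28} = -0.5828, z_{0.68} = 0.4677.
σ = (4.7 − 3.97)/(0.4677 − (-0.5828)) = 0.695.
μ = 3.97 − (-0.5828)·0.695 = 4.375.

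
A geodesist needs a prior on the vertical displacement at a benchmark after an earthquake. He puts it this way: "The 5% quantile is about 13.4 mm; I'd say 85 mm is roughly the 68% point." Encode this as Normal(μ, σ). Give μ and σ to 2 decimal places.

For Normal(μ,σ), the p-quantile is μ + z_p·σ. Here z_{0.05} = -1.645, z_{0.68} = 0.4677.
So 13.4 = μ − 1.645σ and 85 = μ + 0.4677σ.
Subtracting: σ = (85 − 13.4)/(0.4677 − (-1.645)) = 33.89.
Then μ = 13.4 − (-1.645)·33.89 = 69.15.

μ = 69.15, σ = 33.89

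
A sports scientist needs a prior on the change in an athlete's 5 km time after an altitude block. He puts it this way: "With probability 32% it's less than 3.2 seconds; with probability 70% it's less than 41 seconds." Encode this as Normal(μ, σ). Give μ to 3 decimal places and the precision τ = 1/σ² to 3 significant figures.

μ = 21.020, τ = 0.000689

The p-quantile of Normal(μ,σ) is μ + z_p·σ, with z_{0.32} = -0.4677 and z_{0.7} = 0.5244.
Eliminate σ: μ = (z₂·x₁ − z₁·x₂)/(z₂ − z₁) = (0.5244·3.2 − (-0.4677)·41)/0.9921 = 21.020.
Then σ = (x₂ − x₁)/(z₂ − z₁) = (41 − 3.2)/0.9921 = 38.101.
Precision τ = 1/σ² = 1/38.1² = 0.000689.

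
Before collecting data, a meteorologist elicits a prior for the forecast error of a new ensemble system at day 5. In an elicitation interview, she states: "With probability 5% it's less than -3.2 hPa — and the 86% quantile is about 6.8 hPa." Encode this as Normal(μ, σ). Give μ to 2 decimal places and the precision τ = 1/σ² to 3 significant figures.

μ = 2.84, τ = 0.0743

For Normal(μ,σ), the p-quantile is μ + z_p·σ. Here z_{0.05} = -1.645, z_{0.86} = 1.08.
So -3.2 = μ − 1.645σ and 6.8 = μ + 1.08σ.
Subtracting: σ = (6.8 − -3.2)/(1.08 − (-1.645)) = 3.67.
Then μ = -3.2 − (-1.645)·3.67 = 2.84.
Precision τ = 1/σ² = 1/3.669² = 0.0743.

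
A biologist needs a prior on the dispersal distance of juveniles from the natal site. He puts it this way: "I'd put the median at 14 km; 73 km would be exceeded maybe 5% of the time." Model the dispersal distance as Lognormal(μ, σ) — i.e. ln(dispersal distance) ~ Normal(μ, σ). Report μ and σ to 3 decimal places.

If T ~ Lognormal(μ,σ) then ln T ~ Normal(μ,σ), so the p-quantile of ln T is μ + z_p·σ.
ln(14) = 2.639 and ln(73) = 4.29; z_{0.5} = 0, z_{0.95} = 1.645.
σ = (4.29 − 2.639)/(1.645 − (0)) = 1.004.
μ = 2.639 − (0)·1.004 = 2.639.

μ ≈ 2.639, σ ≈ 1.004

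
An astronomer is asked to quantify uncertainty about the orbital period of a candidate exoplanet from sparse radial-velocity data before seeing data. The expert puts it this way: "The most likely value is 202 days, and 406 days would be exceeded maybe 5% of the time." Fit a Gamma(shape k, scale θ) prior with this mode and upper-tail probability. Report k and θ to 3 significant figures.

Gamma(k,θ) with k>1 has mode (k−1)θ, so θ = 202/(k−1).
Need P(X < 406) = 0.95 with θ tied to k this way. Start at k = 2, θ = 202: P(X<406) ≈ 0.597.
Too low — raise k to concentrate. Iterating converges to k ≈ 6.69.
Then θ = 202/(6.69−1) ≈ 35.5.

k ≈ 6.69, θ ≈ 35.5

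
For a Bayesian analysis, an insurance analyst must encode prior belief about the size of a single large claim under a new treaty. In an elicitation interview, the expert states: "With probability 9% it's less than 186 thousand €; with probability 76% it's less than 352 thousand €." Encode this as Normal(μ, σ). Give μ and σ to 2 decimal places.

The p-quantile of Normal(μ,σ) is μ + z_p·σ, with z_{0.09} = -1.341 and z_{0.76} = 0.7063.
Eliminate σ: μ = (z₂·x₁ − z₁·x₂)/(z₂ − z₁) = (0.7063·186 − (-1.341)·352)/2.047 = 294.72.
Then σ = (x₂ − x₁)/(z₂ − z₁) = (352 − 186)/2.047 = 81.09.

μ = 294.72, σ = 81.09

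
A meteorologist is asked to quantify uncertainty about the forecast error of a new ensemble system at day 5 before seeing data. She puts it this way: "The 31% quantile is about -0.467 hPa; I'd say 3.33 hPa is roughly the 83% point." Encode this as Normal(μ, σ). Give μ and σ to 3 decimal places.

For Normal(μ,σ), the p-quantile is μ + z_p·σ. Here z_{0.31} = -0.4959, z_{0.83} = 0.9542.
So -0.467 = μ − 0.4959σ and 3.33 = μ + 0.9542σ.
Subtracting: σ = (3.33 − -0.467)/(0.9542 − (-0.4959)) = 2.619.
Then μ = -0.467 − (-0.4959)·2.619 = 0.831.

μ = 0.831, σ = 2.619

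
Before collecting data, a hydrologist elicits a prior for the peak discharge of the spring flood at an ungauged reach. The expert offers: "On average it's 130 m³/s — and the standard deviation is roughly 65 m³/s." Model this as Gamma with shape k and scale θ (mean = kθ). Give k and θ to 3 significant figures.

k ≈ 4, θ ≈ 32.5

For Gamma(k, scale θ): mean = kθ, variance = kθ², so CV = 1/√k.
CV = SD/mean = 65/130 = 0.5, hence k = 1/CV² = 4.
Then θ = mean/k = 130/4 = 32.5.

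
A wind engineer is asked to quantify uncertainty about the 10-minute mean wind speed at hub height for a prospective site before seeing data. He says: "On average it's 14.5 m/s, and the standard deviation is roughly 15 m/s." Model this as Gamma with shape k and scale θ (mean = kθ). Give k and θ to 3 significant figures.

k ≈ 0.934, θ ≈ 15.5

For Gamma(k, scale θ): mean = kθ, variance = kθ², so CV = 1/√k.
CV = SD/mean = 15/14.5 = 1.034, hence k = 1/CV² = 0.934.
Then θ = mean/k = 14.5/0.934 = 15.5.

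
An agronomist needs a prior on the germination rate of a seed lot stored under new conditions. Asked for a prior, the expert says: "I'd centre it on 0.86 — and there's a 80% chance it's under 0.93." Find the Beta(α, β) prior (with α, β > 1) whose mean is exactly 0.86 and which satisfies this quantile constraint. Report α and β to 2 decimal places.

With mean 0.86 fixed, write α = 0.86s, β = 0.14s where s = α+β.
Need P(θ < 0.93) = 0.8 under Beta(0.86s, 0.14s). Normal approximation: (q−m)/√(m(1−m)/s) ≈ z_{0.8} = 0.842, so s ≈ 0.86·0.14·(0.842)²/(0.93−0.86)² = 17.4.
At s = 17.4: P(θ<0.93) ≈ 0.797. Adjusting to match 0.8 gives s ≈ 17.74.
So α = 0.86·17.74 ≈ 15.26, β = 0.14·17.74 ≈ 2.48.

α ≈ 15.26, β ≈ 2.48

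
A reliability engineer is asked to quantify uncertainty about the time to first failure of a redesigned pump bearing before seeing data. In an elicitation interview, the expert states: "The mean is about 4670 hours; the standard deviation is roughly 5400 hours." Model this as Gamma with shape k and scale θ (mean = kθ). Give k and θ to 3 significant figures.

k ≈ 0.748, θ ≈ 6240

For Gamma(k, scale θ): mean = kθ, variance = kθ², so CV = 1/√k.
CV = SD/mean = 5400/4670 = 1.156, hence k = 1/CV² = 0.748.
Then θ = mean/k = 4670/0.748 = 6240.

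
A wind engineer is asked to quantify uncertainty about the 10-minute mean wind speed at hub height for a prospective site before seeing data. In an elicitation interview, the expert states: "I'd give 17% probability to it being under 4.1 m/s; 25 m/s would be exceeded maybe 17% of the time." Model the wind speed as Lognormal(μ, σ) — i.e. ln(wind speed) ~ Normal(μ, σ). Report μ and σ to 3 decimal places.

If T ~ Lognormal(μ,σ) then ln T ~ Normal(μ,σ), so the p-quantile of ln T is μ + z_p·σ.
ln(4.1) = 1.411 and ln(25) = 3.219; z_{0.17} = -0.9542, z_{0.83} = 0.9542.
σ = (3.219 − 1.411)/(0.9542 − (-0.9542)) = 0.947.
μ = 1.411 − (-0.9542)·0.947 = 2.315.

μ ≈ 2.315, σ ≈ 0.947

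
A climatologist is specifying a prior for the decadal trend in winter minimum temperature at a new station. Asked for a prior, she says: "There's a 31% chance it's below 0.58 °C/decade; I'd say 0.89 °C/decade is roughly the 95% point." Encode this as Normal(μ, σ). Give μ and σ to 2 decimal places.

μ = 0.65, σ = 0.14

The p-quantile of Normal(μ,σ) is μ + z_p·σ, with z_{0.31} = -0.4959 and z_{0.95} = 1.645.
Eliminate σ: μ = (z₂·x₁ − z₁·x₂)/(z₂ − z₁) = (1.645·0.58 − (-0.4959)·0.89)/2.141 = 0.65.
Then σ = (x₂ − x₁)/(z₂ − z₁) = (0.89 − 0.58)/2.141 = 0.14.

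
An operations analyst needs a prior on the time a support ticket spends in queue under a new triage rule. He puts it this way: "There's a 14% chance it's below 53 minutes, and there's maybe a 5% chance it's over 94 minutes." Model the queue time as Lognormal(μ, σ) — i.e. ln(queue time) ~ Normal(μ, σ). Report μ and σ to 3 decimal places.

If T ~ Lognormal(μ,σ) then ln T ~ Normal(μ,σ), so the p-quantile of ln T is μ + z_p·σ.
ln(53) = 3.97 and ln(94) = 4.543; z_{0.14} = -1.08, z_{0.95} = 1.645.
σ = (4.543 − 3.97)/(1.645 − (-1.08)) = 0.210.
μ = 3.97 − (-1.08)·0.210 = 4.197.

μ ≈ 4.197, σ ≈ 0.210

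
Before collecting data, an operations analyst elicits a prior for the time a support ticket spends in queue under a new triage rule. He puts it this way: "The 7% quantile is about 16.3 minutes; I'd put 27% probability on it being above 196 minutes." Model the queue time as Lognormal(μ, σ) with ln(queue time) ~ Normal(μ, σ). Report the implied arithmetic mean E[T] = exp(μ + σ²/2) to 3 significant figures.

If T ~ Lognormal(μ,σ) then ln T ~ Normal(μ,σ), so the p-quantile of ln T is μ + z_p·σ.
ln(16.3) = 2.791 and ln(196) = 5.278; z_{0.07} = -1.476, z_{0.73} = 0.6128.
σ = (5.278 − 2.791)/(0.6128 − (-1.476)) = 1.191.
μ = 2.791 − (-1.476)·1.191 = 4.548.
E[T] = exp(μ + σ²/2) = exp(4.548 + 0.7089) = 192 minutes.

E[T] ≈ 192 minutes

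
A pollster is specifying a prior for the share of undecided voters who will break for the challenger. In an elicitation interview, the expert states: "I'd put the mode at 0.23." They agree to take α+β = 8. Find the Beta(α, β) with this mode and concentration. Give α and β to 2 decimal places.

For α,β > 1 the Beta mode is (α−1)/(α+β−2). With α+β = 8, the mode is (α−1)/6.
Set (α−1)/6 = 0.23 → α = 1 + 0.23·6 = 2.38.
β = 8 − α = 5.62.

α = 2.38, β = 5.62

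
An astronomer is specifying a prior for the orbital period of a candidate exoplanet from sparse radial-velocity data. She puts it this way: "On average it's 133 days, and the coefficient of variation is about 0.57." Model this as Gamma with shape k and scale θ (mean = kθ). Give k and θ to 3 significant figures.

For Gamma(k, scale θ): mean = kθ, variance = kθ², so CV = 1/√k.
CV = 0.57, hence k = 1/CV² = 3.08.
Then θ = mean/k = 133/3.08 = 43.2.

k ≈ 3.08, θ ≈ 43.2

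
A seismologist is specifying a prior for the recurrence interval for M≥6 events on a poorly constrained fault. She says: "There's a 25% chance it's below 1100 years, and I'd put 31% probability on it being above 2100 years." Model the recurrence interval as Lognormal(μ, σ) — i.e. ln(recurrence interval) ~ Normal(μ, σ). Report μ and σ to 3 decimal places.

μ ≈ 7.376, σ ≈ 0.553

If T ~ Lognormal(μ,σ) then ln T ~ Normal(μ,σ), so the p-quantile of ln T is μ + z_p·σ.
ln(1100) = 7.003 and ln(2100) = 7.65; z_{0.25} = -0.6745, z_{0.69} = 0.4959.
σ = (7.65 − 7.003)/(0.4959 − (-0.6745)) = 0.553.
μ = 7.003 − (-0.6745)·0.553 = 7.376.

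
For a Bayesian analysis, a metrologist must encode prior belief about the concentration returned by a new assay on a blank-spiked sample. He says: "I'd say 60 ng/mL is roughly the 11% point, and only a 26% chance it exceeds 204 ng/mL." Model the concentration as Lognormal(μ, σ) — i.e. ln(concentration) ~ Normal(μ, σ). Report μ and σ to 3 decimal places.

If T ~ Lognormal(μ,σ) then ln T ~ Normal(μ,σ), so the p-quantile of ln T is μ + z_p·σ.
ln(60) = 4.094 and ln(204) = 5.318; z_{0.11} = -1.227, z_{0.74} = 0.6433.
σ = (5.318 − 4.094)/(0.6433 − (-1.227)) = 0.654.
μ = 4.094 − (-1.227)·0.654 = 4.897.

μ ≈ 4.897, σ ≈ 0.654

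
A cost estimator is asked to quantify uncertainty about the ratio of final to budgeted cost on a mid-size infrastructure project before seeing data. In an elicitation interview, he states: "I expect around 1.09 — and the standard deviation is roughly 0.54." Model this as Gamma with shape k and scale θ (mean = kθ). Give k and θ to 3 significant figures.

k ≈ 4.07, θ ≈ 0.268

For Gamma(k, scale θ): mean = kθ, variance = kθ², so CV = 1/√k.
CV = SD/mean = 0.54/1.09 = 0.4954, hence k = 1/CV² = 4.07.
Then θ = mean/k = 1.09/4.07 = 0.268.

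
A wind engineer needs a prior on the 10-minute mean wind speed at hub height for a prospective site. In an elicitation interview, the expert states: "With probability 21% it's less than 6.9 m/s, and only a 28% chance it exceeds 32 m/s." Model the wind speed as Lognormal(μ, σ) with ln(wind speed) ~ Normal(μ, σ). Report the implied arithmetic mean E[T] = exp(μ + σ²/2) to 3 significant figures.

If T ~ Lognormal(μ,σ) then ln T ~ Normal(μ,σ), so the p-quantile of ln T is μ + z_p·σ.
ln(6.9) = 1.932 and ln(32) = 3.466; z_{0.21} = -0.8064, z_{0.72} = 0.5828.
σ = (3.466 − 1.932)/(0.5828 − (-0.8064)) = 1.104.
μ = 1.932 − (-0.8064)·1.104 = 2.822.
E[T] = exp(μ + σ²/2) = exp(2.822 + 0.6098) = 30.9 m/s.

E[T] ≈ 30.9 m/s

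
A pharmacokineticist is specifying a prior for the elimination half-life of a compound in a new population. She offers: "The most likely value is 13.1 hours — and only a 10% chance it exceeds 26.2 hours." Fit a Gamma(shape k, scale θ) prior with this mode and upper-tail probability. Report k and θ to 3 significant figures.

Gamma(k,θ) with k>1 has mode (k−1)θ, so θ = 13.1/(k−1).
Need P(X < 26.2) = 0.9 with θ tied to k this way. Start at k = 2, θ = 13.1: P(X<26.2) ≈ 0.594.
Too low — raise k to concentrate. Iterating converges to k ≈ 4.99.
Then θ = 13.1/(4.99−1) ≈ 3.28.

k ≈ 4.99, θ ≈ 3.28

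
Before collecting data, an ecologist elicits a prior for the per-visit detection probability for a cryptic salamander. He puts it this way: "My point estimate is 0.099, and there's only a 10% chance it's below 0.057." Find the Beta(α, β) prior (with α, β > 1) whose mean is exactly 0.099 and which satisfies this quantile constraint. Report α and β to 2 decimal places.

α ≈ 7.09, β ≈ 64.55

With mean 0.099 fixed, write α = 0.099s, β = 0.901s where s = α+β.
Need P(θ < 0.057) = 0.1 under Beta(0.099s, 0.901s). Normal approximation: (q−m)/√(m(1−m)/s) ≈ z_{0.1} = -1.28, so s ≈ 0.099·0.901·(-1.28)²/(0.057−0.099)² = 83.0.
At s = 83.0: P(θ<0.057) ≈ 0.081. Adjusting to match 0.1 gives s ≈ 71.64.
So α = 0.099·71.64 ≈ 7.09, β = 0.901·71.64 ≈ 64.55.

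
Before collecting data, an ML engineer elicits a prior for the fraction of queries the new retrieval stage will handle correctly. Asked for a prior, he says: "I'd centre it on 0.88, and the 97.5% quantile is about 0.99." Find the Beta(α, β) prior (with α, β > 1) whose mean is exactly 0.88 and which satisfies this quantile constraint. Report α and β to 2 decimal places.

With mean 0.88 fixed, write α = 0.88s, β = 0.12s where s = α+β.
Need P(θ < 0.99) = 0.975 under Beta(0.88s, 0.12s). Normal approximation: (q−m)/√(m(1−m)/s) ≈ z_{0.975} = 1.96, so s ≈ 0.88·0.12·(1.96)²/(0.99−0.88)² = 33.5.
At s = 33.5: P(θ<0.99) ≈ 1.000. Adjusting to match 0.975 gives s ≈ 12.79.
So α = 0.88·12.79 ≈ 11.26, β = 0.12·12.79 ≈ 1.53.

α ≈ 11.26, β ≈ 1.53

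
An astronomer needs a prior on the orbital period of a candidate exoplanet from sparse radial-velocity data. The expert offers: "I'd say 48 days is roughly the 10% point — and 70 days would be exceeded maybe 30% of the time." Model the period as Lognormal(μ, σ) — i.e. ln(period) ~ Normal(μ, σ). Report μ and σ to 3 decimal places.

If T ~ Lognormal(μ,σ) then ln T ~ Normal(μ,σ), so the p-quantile of ln T is μ + z_p·σ.
ln(48) = 3.871 and ln(70) = 4.248; z_{0.1} = -1.282, z_{0.7} = 0.5244.
σ = (4.248 − 3.871)/(0.5244 − (-1.282)) = 0.209.
μ = 3.871 − (-1.282)·0.209 = 4.139.

μ ≈ 4.139, σ ≈ 0.209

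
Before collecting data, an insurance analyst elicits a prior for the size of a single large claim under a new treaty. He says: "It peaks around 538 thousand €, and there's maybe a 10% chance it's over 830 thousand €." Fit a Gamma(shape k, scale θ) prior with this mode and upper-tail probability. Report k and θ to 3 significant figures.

k ≈ 10.9, θ ≈ 54.1

Gamma(k,θ) with k>1 has mode (k−1)θ, so θ = 538/(k−1).
Need P(X < 830) = 0.9 with θ tied to k this way. Start at k = 2, θ = 538: P(X<830) ≈ 0.456.
Too low — raise k to concentrate. Iterating converges to k ≈ 10.9.
Then θ = 538/(10.9−1) ≈ 54.1.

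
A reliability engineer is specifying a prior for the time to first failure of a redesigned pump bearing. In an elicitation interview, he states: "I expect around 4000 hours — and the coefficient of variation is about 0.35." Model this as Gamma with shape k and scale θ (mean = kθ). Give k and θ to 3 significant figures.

For Gamma(k, scale θ): mean = kθ, variance = kθ², so CV = 1/√k.
CV = 0.35, hence k = 1/CV² = 8.16.
Then θ = mean/k = 4000/8.16 = 490.

k ≈ 8.16, θ ≈ 490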